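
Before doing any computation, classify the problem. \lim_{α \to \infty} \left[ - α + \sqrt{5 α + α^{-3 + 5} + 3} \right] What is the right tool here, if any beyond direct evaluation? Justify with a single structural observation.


Technique: conjugate multiplication — neither \sqrt{5 α + α^{-3 + 5} + 3} nor α converges alone, so rewrite their difference as a conjugate-rationalized quotient first.


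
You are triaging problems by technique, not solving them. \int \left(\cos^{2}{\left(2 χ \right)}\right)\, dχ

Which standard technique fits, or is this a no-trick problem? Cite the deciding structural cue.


Method: a trigonometric identity — the even trigonometric power \cos^{2}{\left(2 χ \right)} reduces by a double-angle identity before any integration is attempted.


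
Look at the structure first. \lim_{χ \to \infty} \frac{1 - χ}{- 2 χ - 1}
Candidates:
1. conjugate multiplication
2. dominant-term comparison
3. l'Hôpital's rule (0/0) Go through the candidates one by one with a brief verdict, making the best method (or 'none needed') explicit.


Best approach: dominant-term comparison — as χ grows, only the highest-degree terms matter — compare leading terms and read the limit off.
- conjugate multiplication — there are no radicals in tension whose conjugate would simplify matters.
- dominant-term comparison: yes, a natural case for it.
- l'Hôpital's rule (0/0) — viewed as a single quotient this runs to ∞/∞, not the 0/0 clash this candidate addresses; an at-infinity variant of the rule would resolve it, but comparing leading growth reads the answer without differentiating.


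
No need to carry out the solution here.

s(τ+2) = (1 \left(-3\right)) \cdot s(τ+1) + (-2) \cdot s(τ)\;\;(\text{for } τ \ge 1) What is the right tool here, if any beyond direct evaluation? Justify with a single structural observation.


Diagnosis: the characteristic-root method — no index-dependence in the weights and nothing inhomogeneous: classic characteristic-equation setup.


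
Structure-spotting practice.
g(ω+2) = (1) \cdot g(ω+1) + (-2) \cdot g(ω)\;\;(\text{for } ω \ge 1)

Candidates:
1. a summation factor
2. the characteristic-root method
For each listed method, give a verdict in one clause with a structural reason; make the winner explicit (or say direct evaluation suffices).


Technique: the characteristic-root method — shift-invariance with fixed coefficients calls for exponential trials; the characteristic polynomial finds every r^ω.
- a summation factor — the recurrence reaches back more than one step, outside the first-order family a summation factor normalizes.
- the characteristic-root method: applies; the problem has the shape this method handles.


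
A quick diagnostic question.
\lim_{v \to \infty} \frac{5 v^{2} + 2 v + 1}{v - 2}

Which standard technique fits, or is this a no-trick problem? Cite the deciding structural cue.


Best approach: dominant-term comparison — growth-rate triage: the leading powers of v decide the limit, everything else is noise. Differentiating the expression as a single quotient would eventually settle it as well; matching dominant growth settles it immediately.


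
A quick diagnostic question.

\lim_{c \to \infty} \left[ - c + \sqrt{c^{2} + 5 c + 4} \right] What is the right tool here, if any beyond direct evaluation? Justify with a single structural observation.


Technique: conjugate multiplication — the difference \sqrt{c^{2} + 5 c + 4} - c is an ∞ − ∞ stalemate; its conjugate partner breaks the tie.


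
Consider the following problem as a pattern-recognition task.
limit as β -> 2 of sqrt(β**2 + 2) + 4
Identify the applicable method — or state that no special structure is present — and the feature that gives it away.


Diagnosis: no special technique — the function is continuous at 2; evaluation is itself the limit, no machinery required.


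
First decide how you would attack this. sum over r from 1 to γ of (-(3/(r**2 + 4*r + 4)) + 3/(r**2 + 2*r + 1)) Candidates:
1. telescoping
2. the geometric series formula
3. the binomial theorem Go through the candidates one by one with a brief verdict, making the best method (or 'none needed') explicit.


Method: telescoping — consecutive terms evaluate one function at adjacent indices (3/(r**2 + 2*r + 1) is its current value): one term's tail is the next term's head, so the chain collapses.
- telescoping: yes — fits the structure here.
- the geometric series formula — no single multiplier carries one term to the next throughout the sum.
- the binomial theorem — no binomial coefficients pair up with complementary powers here.


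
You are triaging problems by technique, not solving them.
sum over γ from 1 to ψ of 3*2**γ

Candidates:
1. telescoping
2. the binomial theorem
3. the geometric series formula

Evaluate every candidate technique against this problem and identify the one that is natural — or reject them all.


Verdict: the geometric series formula — each summand is the previous one scaled by 2; that constant multiplier is itself the geometric structure.
- telescoping — neither a shifted-difference shape nor integer-spaced poles are present.
- the binomial theorem: the terms do not reassemble into a binomial power.
- the geometric series formula: applies; the problem has the shape this method handles.


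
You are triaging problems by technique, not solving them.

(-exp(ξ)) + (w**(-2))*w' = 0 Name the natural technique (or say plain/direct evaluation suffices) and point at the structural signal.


Verdict: separation of variables — one side of the product carries the independent variable, the other the unknown — the textbook separation shape. One could also solve this as an exact equation; with each coefficient in its own variable, separating is the same work with fewer steps.


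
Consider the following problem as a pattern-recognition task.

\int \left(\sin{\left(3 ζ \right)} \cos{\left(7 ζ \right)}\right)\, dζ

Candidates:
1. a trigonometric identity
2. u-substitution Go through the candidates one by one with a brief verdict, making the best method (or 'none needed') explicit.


Method: a trigonometric identity — \sin{\left(3 ζ \right)} \cos{\left(7 ζ \right)} is a beat pattern — rewrite the product as a sum of single-frequency waves before integrating.
- a trigonometric identity: applicable, and directly so.
- u-substitution: no subexpression of the integrand serves as a whole-integral substitution inner — individual terms may offer their own, but none carries its derivative as a factor of the full integrand; a working change of variable would have to be constructed from outside the expression.


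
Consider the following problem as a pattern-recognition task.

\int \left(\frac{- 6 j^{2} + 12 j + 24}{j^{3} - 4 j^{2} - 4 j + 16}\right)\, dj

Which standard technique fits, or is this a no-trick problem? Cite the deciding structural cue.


Diagnosis: partial fractions — a proper rational integrand whose denominator splits into simpler factors — decompose into partial fractions first.


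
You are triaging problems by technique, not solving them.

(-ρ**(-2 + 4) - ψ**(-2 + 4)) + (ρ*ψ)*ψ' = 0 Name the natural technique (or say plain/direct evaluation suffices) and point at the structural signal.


Technique: the homogeneous substitution — the slope's numerator and denominator share total degree; set v = ψ/ρ and the equation drops to separable form. A Bernoulli substitution is a fair alternative on this equation directly; the homogeneous reading takes it as given.


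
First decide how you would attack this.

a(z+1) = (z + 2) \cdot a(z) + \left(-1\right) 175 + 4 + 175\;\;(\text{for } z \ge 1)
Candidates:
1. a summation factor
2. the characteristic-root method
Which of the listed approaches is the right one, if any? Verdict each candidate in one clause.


Method: a summation factor — rescale the sequence by the product of the weights z + 2 so far — the recurrence collapses to a plain running sum.
- a summation factor — applicable, and directly so.
- the characteristic-root method: the coefficients change with the index, which the root method cannot absorb.


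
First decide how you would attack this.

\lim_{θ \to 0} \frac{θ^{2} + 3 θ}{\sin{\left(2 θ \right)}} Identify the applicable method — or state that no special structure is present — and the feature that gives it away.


Method: l'Hôpital's rule (0/0) — substituting 0 gives 0 over 0; differentiate top and bottom once and re-evaluate. Expanding numerator and denominator to first order gives the same value — the rule automates exactly that.


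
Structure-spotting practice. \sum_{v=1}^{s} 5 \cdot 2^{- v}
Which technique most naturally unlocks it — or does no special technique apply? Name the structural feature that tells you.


Verdict: the geometric series formula — consecutive terms stand in a fixed index-free ratio — the geometric sum formula closes it.


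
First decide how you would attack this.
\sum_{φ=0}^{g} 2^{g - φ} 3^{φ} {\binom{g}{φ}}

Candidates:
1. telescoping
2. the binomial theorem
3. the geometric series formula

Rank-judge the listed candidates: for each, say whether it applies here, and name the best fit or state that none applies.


Method: the binomial theorem — binomial coefficients against complementary powers of 3 and 2: recognize the binomial expansion and resum.
- telescoping — the terms as presented offer no neighboring cancellation — a telescoping rewrite may exist, but the displayed structure does not hand one over.
- the binomial theorem — yes — fits the structure here.
- the geometric series formula: the term-to-term ratio drifts with the index — the one thing the geometric formula cannot absorb.


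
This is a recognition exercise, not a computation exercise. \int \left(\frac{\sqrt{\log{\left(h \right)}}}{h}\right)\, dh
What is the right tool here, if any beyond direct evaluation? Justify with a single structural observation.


Method: u-substitution — collected, the integrand has one factor that is, up to a constant, the derivative of an inner expression the rest depends on — substitute for that inner expression.


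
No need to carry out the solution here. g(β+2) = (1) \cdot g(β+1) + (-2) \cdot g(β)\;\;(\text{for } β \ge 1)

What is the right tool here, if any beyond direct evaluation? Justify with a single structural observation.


Method: the characteristic-root method — because shifting β leaves the equation's coefficients unchanged, exponential trials reduce it to algebra.


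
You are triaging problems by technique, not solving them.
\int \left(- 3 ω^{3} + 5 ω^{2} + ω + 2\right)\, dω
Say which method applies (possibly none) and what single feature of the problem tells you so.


Diagnosis: no special technique — the integrand is a sum of constant multiples of powers of ω — integrate term by term.


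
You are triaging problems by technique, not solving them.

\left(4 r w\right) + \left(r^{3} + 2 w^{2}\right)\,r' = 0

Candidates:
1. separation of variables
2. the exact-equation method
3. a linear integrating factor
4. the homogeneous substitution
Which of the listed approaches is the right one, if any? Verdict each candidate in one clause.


Method: the exact-equation method — the cross partial derivatives of 4 r w and r^{3} + 2 w^{2} agree, so the left side is the total differential of one potential in w and r.
- separation of variables: the two dependences do not factor apart.
- the exact-equation method — yes, a natural case for it.
- a linear integrating factor: the unknown enters nonlinearly (through a power, a denominator, or a transcendental function), which the linear integrating-factor recipe cannot absorb as-is — any repair would come from a preliminary substitution, not the factor.
- the homogeneous substitution: the ratio of the variables does not determine the slope.


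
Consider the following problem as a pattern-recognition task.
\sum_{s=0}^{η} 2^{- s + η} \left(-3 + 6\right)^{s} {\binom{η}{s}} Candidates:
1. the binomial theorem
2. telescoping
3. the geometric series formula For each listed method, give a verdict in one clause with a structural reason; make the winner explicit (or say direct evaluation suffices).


Diagnosis: the binomial theorem — the binomial coefficients weight matched powers of (-3 + 6) and 2, which is exactly the expansion of a binomial power.
- the binomial theorem: yes, a natural case for it.
- telescoping — neither a shifted-difference shape nor integer-spaced poles are present.
- the geometric series formula: the ratio of consecutive terms depends on the index.


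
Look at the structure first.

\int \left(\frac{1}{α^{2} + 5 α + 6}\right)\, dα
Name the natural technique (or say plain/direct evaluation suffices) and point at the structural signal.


Technique: partial fractions — break α^{2} + 5 α + 6 into its roots and the integral splits into logarithm-sized bites.


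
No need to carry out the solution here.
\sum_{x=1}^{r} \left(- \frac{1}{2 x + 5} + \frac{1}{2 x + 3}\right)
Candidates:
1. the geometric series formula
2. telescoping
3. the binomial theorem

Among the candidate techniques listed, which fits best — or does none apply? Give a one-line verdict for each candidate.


Method: telescoping — the summand is \frac{1}{2 x + 3} minus the same expression shifted by one, so consecutive terms cancel in pairs.
- the geometric series formula — the term-to-term ratio drifts with the index — the one thing the geometric formula cannot absorb.
- telescoping — yes — fits the structure here.
- the binomial theorem — no binomial coefficients pair up with complementary powers here.


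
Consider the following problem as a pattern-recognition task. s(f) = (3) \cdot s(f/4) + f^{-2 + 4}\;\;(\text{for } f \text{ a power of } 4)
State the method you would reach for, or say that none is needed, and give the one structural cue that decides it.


Technique: the master substitution — treat m = log base 4 of f as the new clock: one recursion step advances m by one while f scales by 4.


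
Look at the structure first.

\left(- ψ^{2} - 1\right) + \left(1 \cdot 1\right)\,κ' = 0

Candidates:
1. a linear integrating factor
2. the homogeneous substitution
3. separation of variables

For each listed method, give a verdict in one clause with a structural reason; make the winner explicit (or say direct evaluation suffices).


Diagnosis: no special technique — the slope is a function of ψ alone, so integrate both sides directly.
- a linear integrating factor — with the unknown absent the integrating factor is a formality; direct integration is the working structure.
- the homogeneous substitution — the ratio of the variables does not determine the slope.
- separation of variables — separation is only trivially available — with the unknown absent from the slope this is a direct integration, not a separation problem.


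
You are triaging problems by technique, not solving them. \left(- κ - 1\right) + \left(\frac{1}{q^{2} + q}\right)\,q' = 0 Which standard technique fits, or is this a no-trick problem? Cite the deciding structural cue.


Technique: separation of variables — solved for the derivative, the right side splits multiplicatively into a function of each variable alone — divide and integrate each side. A Bernoulli rewrite would carry it as the equation stands — separating the variables needs no rearrangement either.


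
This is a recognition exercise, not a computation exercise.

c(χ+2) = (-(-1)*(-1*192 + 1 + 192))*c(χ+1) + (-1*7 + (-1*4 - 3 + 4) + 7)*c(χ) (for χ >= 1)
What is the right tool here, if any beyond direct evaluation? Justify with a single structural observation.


Diagnosis: the characteristic-root method — constant coefficients and linearity mean the ansatz r^χ reduces it to solving the characteristic polynomial.


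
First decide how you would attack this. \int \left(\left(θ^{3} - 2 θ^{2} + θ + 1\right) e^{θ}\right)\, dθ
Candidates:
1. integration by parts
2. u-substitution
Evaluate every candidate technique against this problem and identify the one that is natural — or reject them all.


Technique: integration by parts — θ^{3} - 2 θ^{2} + θ + 1 dies after finitely many derivatives while e^{θ} cycles under integration — the tabular/parts setup.
- integration by parts — applies; the problem has the shape this method handles.
- u-substitution: no subexpression of the integrand pairs with its own derivative as a factor — individual terms may offer their own substitutions, but any change of variable covering the whole integral would have to be constructed from outside the expression.


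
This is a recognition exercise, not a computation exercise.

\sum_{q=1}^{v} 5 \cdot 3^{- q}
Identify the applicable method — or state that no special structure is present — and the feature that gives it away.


Technique: the geometric series formula — consecutive terms stand in a fixed index-free ratio — the geometric sum formula closes it.


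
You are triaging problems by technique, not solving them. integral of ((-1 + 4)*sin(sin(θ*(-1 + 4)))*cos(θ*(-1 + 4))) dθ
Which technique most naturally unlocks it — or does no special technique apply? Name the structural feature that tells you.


Method: u-substitution — collected, the integrand has one factor that is, up to a constant, the derivative of an inner expression the rest depends on — substitute for that inner expression.


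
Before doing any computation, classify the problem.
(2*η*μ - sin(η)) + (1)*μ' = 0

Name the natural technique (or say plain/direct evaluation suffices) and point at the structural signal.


Diagnosis: a linear integrating factor — μ appears only to the first power with coefficient 2*η — the classic integrating-factor setup.


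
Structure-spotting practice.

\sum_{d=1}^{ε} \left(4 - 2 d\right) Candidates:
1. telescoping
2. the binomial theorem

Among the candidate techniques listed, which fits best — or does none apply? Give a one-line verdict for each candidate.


Technique: no special technique — the summand is a plain polynomial in d (expanding first if it arrives factored); standard power-sum formulas evaluate it term by term.
- telescoping: the summand is not presented as a shifted difference — a telescoping rewrite may exist, but the displayed structure does not offer one.
- the binomial theorem: the summand does not match any term pattern of an expanded binomial power.


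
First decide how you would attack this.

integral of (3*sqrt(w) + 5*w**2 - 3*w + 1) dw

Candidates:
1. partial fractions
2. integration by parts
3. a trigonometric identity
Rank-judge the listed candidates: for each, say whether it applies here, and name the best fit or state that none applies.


Diagnosis: no special technique — scan for structure and find none: constant multiples of powers of w, integrate directly.
- partial fractions — the expression is not a ratio of polynomials that decomposes further.
- integration by parts: the integrand does not split as a nonconstant polynomial times an exp, sine, cosine of a linear argument, or logarithm — no polynomial-kernel parts product to differentiate one side of.
- a trigonometric identity — with no trigonometric functions present, identity rewriting has no target.


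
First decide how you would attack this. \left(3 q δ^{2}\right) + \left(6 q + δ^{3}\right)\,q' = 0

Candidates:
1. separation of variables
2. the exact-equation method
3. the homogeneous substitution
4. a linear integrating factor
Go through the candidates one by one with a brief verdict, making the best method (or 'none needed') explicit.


Method: the exact-equation method — checking ∂/∂q of 3 q δ^{2} against ∂/∂δ of 6 q + δ^{3}: they match — the equation is exact as it stands.
- separation of variables — no algebra isolates the independent variable on one side and the unknown on the other.
- the exact-equation method: applicable, and directly so.
- the homogeneous substitution: the slope changes under joint rescaling, failing the degree-zero test.
- a linear integrating factor: a nonlinear term in the unknown puts this outside the integrating-factor template.


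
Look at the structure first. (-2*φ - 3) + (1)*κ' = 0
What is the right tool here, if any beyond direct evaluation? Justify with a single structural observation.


Best approach: no special technique — solved for the derivative, no κ appears — this is antidifferentiation in φ wearing ODE clothing.


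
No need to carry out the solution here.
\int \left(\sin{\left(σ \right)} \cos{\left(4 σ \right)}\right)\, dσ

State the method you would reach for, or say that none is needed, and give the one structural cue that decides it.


Diagnosis: a trigonometric identity — the identity turns \sin{\left(σ \right)} \cos{\left(4 σ \right)} into two lone cosines/sines, each trivially integrable.


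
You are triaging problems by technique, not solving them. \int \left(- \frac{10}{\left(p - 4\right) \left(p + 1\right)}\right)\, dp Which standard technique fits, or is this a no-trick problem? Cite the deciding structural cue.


Best approach: partial fractions — a proper rational integrand whose denominator splits into simpler factors — decompose into partial fractions first.


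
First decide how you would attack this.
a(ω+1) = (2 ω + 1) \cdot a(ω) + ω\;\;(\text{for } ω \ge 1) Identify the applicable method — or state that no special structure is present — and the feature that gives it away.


Verdict: a summation factor — normalize by the running product of 2 ω + 1: the left side becomes a difference, and differences sum.


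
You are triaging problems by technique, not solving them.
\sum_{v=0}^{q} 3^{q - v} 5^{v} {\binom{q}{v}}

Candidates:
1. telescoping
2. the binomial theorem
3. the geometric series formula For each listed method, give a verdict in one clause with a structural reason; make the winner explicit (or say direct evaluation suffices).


Verdict: the binomial theorem — terms weighting {\binom{q}{v}} against matched powers of 5 and 3 reassemble into (5 + 3)^q by the binomial theorem.
- telescoping — computed from the summand as displayed, the partial sums build up without the pairwise collapse telescoping exploits.
- the binomial theorem — applies; the problem has the shape this method handles.
- the geometric series formula: dividing successive terms gives an index-dependent quantity, not a constant.


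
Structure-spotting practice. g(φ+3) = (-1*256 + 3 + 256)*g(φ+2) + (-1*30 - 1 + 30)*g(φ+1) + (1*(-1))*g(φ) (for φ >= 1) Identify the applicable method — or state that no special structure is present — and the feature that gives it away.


Verdict: the characteristic-root method — because shifting φ leaves the equation's coefficients unchanged, exponential trials reduce it to algebra.


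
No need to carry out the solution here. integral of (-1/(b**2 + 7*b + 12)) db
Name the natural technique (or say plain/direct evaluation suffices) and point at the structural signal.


Method: partial fractions — each factor of b**2 + 7*b + 12 owns one elementary piece of the integrand — separate them and integrate piecewise.


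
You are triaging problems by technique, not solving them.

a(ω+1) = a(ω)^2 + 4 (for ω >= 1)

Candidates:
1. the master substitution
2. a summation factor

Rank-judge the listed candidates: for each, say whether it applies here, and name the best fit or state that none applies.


Method: no special technique — the unknown sequence enters the update nonlinearly, so no linear method fits the recurrence as written — direct iteration remains.
- the master substitution: with no divided-index recursive call, reindexing by powers of a base buys nothing.
- a summation factor — the recursion is nonlinear — outside the first-order linear family a summation factor addresses.


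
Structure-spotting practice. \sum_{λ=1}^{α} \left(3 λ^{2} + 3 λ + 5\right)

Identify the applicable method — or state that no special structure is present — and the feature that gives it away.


Technique: no special technique — no ratio, no shift structure, no binomial pattern: sum the constant-multiple powers of λ with known formulas.


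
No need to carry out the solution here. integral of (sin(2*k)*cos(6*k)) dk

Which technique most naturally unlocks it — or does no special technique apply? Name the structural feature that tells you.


Diagnosis: a trigonometric identity — sin(2*k)*cos(6*k) mixes two frequencies; the product-to-sum identity splits it into single-frequency sinusoids.


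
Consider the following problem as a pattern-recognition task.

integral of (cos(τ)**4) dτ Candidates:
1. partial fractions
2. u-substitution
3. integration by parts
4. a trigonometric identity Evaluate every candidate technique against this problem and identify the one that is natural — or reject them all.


Technique: a trigonometric identity — the even trigonometric power cos(τ)**4 reduces by a double-angle identity before any integration is attempted.
- partial fractions: there is no rational-function structure to decompose.
- u-substitution: no subexpression of the integrand pairs with its own derivative as a factor — individual terms may offer their own substitutions, but any change of variable covering the whole integral would have to be constructed from outside the expression.
- integration by parts — not the natural route: no polynomial-kernel product appears — a recursive parts reduction of the trigonometric product exists, but the identity rewrite is direct.
- a trigonometric identity: applies; the problem has the shape this method handles.


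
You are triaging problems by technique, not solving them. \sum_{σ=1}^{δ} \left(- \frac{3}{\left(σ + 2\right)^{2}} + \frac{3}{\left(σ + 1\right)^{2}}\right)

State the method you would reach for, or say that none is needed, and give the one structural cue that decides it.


Technique: telescoping — spot the paired structure — each term adds \frac{3}{\left(σ + 1\right)^{2}} and subtracts its successor value, which the next term restores: the definition of a telescoping chain.


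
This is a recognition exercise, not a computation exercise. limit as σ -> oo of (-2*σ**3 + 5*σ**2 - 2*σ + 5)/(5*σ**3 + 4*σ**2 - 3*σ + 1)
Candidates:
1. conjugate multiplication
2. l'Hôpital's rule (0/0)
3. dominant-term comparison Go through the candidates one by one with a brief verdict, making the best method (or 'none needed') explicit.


Method: dominant-term comparison — divide by the highest power of σ present: lower-order terms vanish and the dominant ratio remains.
- conjugate multiplication: there are no radicals in tension whose conjugate would simplify matters.
- l'Hôpital's rule (0/0): no 0/0 form appears: written as one quotient, top and bottom both grow without bound, and the ratio is decided by their leading terms.
- dominant-term comparison: applies; the problem has the shape this method handles.


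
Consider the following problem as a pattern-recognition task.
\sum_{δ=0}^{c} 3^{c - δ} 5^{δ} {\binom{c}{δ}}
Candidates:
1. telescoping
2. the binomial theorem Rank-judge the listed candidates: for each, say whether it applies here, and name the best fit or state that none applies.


Technique: the binomial theorem — the summand is term δ of a binomial expansion in 5 and 3; the whole sum is a single power.
- telescoping — writing out consecutive terms as given produces no pairwise cancellation.
- the binomial theorem — yes, a natural case for it.


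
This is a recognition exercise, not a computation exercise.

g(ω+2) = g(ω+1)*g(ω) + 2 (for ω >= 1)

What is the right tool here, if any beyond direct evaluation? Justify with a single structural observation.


Technique: no special technique — the recurrence is nonlinear in the sequence terms; no linear-recurrence method fits it as written — one iterates or studies it directly.


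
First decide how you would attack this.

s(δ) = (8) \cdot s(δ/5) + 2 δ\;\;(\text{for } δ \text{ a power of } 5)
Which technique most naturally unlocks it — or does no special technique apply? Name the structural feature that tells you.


Technique: the master substitution — the argument shrinks by the factor 5, so measure the index on a logarithmic scale and the recursion becomes a shift.


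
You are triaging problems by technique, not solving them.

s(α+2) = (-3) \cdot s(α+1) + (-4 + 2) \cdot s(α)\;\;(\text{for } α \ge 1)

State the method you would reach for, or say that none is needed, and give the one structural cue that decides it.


Best approach: the characteristic-root method — this is the constant-coefficient homogeneous case — the whole solution in α reduces to a polynomial's roots.


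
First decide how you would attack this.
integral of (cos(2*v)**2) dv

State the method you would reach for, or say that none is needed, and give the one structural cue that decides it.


Diagnosis: a trigonometric identity — even powers like cos(2*v)**2 never integrate directly; the half-angle identity lowers the degree first.


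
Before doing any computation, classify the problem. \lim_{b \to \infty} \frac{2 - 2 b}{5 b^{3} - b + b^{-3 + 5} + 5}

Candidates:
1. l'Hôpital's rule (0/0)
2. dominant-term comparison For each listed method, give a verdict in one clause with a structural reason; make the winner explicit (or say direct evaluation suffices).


Verdict: dominant-term comparison — at large b only the top-degree terms survive; compare the leading terms and the limit falls out.
- l'Hôpital's rule (0/0): viewed as a single quotient this runs to ∞/∞, not the 0/0 clash this candidate addresses; an at-infinity variant of the rule would resolve it, but comparing leading growth reads the answer without differentiating.
- dominant-term comparison: yes — fits the structure here.


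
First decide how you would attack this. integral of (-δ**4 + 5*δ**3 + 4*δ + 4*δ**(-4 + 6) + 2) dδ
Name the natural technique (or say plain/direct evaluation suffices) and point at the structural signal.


Verdict: no special technique — every term is a constant multiple of a power of δ; term-wise power-rule integration needs no preliminary transformation.


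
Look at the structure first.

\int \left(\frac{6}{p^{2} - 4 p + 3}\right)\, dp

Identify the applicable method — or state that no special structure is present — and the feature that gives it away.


Verdict: partial fractions — the integrand is a proper rational function and its denominator p^{2} - 4 p + 3 factors into distinct pieces, so it splits into simple fractions.


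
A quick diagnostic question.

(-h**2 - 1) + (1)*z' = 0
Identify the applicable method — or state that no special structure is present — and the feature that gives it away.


Verdict: no special technique — the slope is a function of h alone, so integrate both sides directly.


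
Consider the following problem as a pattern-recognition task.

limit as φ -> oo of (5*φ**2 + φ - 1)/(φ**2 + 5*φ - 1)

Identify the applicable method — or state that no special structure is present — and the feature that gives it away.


Diagnosis: dominant-term comparison — growth-rate triage: the leading powers of φ decide the limit, everything else is noise. As a single quotient, the ∞/∞ shape would yield to repeated differentiation as well — the growth comparison gets there in one look.


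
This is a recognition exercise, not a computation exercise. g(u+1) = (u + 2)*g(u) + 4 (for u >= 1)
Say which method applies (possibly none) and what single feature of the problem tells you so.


Technique: a summation factor — one step of memory with a weight u + 2 that changes as the index grows — the summation-factor construction is built for this.


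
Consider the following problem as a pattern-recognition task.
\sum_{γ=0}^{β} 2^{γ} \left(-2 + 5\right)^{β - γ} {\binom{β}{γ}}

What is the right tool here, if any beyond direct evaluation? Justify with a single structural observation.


Method: the binomial theorem — the summand is term γ of a binomial expansion in 2 and (-2 + 5); the whole sum is a single power.


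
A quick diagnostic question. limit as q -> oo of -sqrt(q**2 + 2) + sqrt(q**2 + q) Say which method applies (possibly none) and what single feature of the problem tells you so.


Best approach: conjugate multiplication — turning the difference into a conjugate-rationalized ratio makes the limit readable.


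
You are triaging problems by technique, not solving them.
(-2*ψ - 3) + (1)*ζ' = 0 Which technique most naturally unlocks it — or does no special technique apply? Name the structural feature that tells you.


Technique: no special technique — with ζ absent the equation is not coupled at all: direct integration in ψ.


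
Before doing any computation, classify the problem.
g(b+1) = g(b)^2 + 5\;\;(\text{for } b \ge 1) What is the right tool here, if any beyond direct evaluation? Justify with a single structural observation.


Diagnosis: no special technique — the sequence value feeds back through itself nonlinearly — linear superposition fails, and every superposition-based closed form fails with it.


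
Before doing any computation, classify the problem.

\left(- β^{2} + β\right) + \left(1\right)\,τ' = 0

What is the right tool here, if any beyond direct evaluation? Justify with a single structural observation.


Technique: no special technique — solved for the derivative, τ never appears on the right — this is a direct integration in β, not a differential-equations problem at heart.


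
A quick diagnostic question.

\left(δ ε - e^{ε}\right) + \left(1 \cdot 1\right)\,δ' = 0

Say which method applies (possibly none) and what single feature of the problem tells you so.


Diagnosis: a linear integrating factor — δ enters only linearly with coefficient ε; multiply by exp of the integral of ε and the left side becomes one derivative.


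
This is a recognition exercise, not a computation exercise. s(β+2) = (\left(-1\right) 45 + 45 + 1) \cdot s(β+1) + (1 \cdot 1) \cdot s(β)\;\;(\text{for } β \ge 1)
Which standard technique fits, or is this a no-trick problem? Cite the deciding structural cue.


Diagnosis: the characteristic-root method — linear, homogeneous, constant coefficients: solutions of the form r^β exist — find the roots of the characteristic polynomial.


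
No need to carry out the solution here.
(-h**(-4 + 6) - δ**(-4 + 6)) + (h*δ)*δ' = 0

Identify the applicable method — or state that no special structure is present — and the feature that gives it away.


Diagnosis: the homogeneous substitution — the slope's numerator and denominator have matching total degree, so it depends only on δ/h and the ratio substitution collapses it. A Bernoulli substitution is a fair alternative on this equation directly; the homogeneous reading takes it as given.


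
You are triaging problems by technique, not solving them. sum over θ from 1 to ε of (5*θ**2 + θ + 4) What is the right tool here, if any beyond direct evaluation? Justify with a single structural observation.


Best approach: no special technique — nothing telescopes and nothing is geometric; polynomial terms in θ sum term by term.


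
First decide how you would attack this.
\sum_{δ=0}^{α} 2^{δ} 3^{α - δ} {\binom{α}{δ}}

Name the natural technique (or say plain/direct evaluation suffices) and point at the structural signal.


Verdict: the binomial theorem — the binomial coefficients weight matched powers of 2 and 3, which is exactly the expansion of a binomial power.


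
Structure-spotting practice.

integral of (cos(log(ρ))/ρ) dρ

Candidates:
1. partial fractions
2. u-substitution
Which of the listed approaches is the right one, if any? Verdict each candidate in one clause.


Diagnosis: u-substitution — collected, the integrand has one factor that is, up to a constant, the derivative of an inner expression the rest depends on — substitute for that inner expression.
- partial fractions — the expression is not a ratio of polynomials that decomposes further.
- u-substitution — yes — fits the structure here.


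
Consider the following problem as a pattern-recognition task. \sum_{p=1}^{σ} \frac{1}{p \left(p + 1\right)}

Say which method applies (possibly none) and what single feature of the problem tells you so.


Best approach: telescoping — one partial-fraction pass turns \frac{1}{p \left(p + 1\right)} into a shifted difference, and shifted differences telescope.


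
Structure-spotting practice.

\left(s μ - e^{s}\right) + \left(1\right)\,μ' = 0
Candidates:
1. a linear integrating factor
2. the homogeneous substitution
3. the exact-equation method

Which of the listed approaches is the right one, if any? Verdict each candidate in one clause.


Method: a linear integrating factor — μ appears only to the first power with coefficient s — the classic integrating-factor setup.
- a linear integrating factor: a fit — the right tool for this form.
- the homogeneous substitution: rescaling both variables together changes the slope, so no ratio substitution collapses it.
- the exact-equation method: no potential function has this form as its differential, as written.


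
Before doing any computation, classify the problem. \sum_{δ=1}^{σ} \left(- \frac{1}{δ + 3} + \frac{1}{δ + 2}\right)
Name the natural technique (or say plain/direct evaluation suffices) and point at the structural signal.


Technique: telescoping — the summand is built as \frac{1}{δ + 2} minus its own successor — adjacent terms annihilate down the line.


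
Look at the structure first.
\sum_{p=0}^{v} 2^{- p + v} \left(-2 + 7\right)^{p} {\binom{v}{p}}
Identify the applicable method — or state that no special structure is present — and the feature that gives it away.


Technique: the binomial theorem — {\binom{v}{p}} weighting matched powers of (-2 + 7) and 2 is the expanded form of ((-2 + 7) + 2)^v — fold it back up.


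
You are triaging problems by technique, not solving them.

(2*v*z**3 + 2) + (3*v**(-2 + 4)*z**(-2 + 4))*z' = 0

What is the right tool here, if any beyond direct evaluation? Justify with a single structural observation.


Method: the exact-equation method — check exactness first: here it holds (2*v*z**3 + 2, 3*v**(-2 + 4)*z**(-2 + 4) have matching cross partials), so no integrating factor is needed.


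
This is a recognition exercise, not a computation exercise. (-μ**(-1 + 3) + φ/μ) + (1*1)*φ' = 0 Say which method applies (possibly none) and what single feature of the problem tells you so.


Verdict: a linear integrating factor — the unknown enters only to the first power against a nonzero forcing term — the integrating-factor template applies directly.


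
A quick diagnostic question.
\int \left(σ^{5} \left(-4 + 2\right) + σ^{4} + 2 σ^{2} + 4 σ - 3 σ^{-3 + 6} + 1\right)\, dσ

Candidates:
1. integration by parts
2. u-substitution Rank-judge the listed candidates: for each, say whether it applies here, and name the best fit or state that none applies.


Verdict: no special technique — the integrand is a sum of constant multiples of powers of σ — integrate term by term.
- integration by parts — splitting off a factor buys nothing — the integrand integrates directly without parts.
- u-substitution: any workable substitution here is cosmetic — the integrand is already in directly integrable form.


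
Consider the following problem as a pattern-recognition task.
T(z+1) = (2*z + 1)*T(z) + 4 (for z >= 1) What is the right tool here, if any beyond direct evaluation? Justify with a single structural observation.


Technique: a summation factor — first-order linear but the coefficient 2*z + 1 moves with the index — divide by the cumulative product and telescope.
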